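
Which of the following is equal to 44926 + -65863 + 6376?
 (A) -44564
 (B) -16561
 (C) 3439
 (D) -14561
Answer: D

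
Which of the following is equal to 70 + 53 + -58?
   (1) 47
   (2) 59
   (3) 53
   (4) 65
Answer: 4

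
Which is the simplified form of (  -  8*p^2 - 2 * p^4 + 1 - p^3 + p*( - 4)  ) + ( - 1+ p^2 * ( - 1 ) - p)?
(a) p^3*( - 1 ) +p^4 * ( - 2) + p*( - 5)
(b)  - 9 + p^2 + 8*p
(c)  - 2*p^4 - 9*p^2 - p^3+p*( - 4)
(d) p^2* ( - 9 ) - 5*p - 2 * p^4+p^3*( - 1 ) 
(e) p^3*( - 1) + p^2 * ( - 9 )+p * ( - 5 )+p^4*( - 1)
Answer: d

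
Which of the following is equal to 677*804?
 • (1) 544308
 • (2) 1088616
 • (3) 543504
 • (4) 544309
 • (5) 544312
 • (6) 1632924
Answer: 1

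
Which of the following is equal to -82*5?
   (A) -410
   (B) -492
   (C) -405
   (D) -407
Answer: A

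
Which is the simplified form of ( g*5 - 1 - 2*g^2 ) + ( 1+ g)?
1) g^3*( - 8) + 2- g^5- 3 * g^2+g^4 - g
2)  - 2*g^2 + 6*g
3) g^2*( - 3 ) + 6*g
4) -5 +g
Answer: 2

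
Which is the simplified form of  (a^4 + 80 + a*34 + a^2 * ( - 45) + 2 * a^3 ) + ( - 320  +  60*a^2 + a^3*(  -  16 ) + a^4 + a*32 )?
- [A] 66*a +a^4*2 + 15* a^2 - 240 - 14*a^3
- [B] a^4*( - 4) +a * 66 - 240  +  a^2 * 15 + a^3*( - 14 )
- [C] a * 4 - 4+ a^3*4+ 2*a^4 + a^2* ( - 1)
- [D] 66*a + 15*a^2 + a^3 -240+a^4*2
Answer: A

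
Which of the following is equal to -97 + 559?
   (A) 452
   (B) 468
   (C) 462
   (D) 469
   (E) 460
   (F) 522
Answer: C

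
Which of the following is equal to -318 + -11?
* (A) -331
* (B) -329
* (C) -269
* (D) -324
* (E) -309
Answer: B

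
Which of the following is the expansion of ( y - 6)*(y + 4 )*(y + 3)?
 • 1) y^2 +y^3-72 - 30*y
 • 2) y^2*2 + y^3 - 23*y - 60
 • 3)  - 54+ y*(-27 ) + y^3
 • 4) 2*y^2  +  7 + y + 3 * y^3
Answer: 1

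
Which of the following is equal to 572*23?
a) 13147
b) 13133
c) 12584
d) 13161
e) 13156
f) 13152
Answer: e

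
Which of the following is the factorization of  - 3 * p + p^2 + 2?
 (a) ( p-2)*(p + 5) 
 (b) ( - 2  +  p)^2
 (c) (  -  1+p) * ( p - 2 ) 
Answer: c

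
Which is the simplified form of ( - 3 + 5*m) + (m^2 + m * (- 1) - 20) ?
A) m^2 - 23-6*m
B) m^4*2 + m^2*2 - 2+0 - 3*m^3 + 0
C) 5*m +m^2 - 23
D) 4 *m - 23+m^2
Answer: D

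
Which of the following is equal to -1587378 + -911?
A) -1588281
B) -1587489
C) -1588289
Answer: C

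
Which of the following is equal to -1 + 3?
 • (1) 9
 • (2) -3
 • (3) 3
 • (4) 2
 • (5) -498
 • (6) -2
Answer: 4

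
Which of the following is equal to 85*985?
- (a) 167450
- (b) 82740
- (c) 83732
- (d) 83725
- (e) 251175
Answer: d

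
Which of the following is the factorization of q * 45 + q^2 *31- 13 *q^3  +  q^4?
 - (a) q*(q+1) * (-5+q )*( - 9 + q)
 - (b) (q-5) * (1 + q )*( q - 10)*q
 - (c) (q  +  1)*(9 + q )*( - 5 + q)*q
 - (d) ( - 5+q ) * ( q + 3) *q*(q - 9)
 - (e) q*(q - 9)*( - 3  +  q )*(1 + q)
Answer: a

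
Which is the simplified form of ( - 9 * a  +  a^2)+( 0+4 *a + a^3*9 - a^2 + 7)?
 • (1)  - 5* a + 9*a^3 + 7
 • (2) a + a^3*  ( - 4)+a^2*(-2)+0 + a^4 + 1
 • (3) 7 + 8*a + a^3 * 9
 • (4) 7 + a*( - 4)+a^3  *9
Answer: 1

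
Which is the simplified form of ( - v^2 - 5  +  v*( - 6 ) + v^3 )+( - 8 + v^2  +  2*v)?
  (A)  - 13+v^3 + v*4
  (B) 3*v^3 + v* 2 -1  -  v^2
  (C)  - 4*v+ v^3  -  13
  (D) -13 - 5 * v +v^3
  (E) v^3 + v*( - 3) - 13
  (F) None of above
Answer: C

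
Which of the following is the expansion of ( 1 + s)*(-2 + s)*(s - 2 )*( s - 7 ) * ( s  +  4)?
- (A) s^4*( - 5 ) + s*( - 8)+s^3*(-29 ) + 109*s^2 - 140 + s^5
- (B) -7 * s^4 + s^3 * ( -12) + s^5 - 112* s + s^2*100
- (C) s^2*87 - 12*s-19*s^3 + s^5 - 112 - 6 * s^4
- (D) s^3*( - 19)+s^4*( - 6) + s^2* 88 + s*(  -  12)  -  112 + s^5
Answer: D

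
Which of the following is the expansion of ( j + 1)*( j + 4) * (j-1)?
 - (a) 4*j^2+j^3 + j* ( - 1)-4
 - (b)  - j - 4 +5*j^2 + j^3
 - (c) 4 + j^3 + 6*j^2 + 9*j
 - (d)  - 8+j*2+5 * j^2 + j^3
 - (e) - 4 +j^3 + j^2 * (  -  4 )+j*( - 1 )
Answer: a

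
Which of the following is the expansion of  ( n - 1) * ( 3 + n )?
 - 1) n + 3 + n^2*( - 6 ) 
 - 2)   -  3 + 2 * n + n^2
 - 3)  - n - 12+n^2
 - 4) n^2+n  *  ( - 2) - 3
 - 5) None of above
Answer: 2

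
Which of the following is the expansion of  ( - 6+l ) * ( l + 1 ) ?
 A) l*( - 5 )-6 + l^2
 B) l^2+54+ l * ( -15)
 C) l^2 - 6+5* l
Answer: A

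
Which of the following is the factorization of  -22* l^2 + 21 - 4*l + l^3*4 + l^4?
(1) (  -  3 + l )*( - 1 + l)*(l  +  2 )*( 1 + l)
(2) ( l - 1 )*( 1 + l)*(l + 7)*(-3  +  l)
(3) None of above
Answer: 2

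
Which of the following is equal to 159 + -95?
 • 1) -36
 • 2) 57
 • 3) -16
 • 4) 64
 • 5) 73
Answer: 4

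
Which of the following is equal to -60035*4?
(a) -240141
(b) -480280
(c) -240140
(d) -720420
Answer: c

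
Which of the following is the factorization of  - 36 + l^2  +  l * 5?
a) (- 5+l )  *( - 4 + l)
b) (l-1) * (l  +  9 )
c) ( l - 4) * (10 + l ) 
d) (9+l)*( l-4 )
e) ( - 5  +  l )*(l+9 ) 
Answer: d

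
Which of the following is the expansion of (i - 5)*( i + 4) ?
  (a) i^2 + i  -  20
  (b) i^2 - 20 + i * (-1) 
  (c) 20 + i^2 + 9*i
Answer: b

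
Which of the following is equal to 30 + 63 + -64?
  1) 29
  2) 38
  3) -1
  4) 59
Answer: 1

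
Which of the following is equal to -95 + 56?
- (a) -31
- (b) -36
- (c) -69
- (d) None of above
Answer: d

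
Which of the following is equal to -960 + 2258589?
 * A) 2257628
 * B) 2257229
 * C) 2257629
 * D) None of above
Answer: C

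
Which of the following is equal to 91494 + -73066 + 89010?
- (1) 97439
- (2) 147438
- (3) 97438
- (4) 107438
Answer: 4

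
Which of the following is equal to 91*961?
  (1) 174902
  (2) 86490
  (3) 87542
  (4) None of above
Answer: 4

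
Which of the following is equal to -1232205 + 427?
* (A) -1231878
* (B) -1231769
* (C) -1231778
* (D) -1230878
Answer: C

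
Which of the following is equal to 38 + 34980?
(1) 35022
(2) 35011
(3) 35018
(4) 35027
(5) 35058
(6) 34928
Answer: 3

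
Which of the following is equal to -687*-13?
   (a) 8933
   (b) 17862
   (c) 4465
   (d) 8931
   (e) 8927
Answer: d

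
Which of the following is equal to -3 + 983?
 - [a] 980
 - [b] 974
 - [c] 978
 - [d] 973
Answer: a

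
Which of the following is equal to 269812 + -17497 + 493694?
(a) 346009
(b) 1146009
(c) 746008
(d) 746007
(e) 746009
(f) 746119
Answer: e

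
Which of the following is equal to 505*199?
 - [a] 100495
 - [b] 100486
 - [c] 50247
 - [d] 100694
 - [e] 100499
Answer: a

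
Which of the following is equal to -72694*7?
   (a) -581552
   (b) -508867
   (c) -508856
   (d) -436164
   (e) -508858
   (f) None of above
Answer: e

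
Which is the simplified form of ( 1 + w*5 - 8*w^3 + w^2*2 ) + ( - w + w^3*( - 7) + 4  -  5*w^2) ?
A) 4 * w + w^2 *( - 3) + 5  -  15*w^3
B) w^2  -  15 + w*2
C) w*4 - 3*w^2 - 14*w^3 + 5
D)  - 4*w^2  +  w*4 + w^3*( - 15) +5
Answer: A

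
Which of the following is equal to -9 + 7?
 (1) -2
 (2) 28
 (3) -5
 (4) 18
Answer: 1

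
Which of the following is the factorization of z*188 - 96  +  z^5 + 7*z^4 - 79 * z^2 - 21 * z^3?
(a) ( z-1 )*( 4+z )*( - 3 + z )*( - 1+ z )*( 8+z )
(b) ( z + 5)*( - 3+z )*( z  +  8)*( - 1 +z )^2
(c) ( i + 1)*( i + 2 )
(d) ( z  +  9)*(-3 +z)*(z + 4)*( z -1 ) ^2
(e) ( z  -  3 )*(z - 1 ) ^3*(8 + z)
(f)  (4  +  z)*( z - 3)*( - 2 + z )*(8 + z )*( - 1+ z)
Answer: a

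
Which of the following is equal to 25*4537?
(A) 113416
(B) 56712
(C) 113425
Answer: C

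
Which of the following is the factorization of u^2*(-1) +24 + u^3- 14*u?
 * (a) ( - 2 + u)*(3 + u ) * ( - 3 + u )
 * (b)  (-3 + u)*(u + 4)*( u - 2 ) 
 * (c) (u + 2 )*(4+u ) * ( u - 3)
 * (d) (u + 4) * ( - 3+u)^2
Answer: b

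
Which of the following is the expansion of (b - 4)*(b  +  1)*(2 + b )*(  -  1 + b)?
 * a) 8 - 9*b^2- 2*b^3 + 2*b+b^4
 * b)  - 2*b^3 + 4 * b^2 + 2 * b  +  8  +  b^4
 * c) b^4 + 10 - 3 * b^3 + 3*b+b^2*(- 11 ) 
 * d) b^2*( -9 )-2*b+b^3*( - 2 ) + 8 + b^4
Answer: a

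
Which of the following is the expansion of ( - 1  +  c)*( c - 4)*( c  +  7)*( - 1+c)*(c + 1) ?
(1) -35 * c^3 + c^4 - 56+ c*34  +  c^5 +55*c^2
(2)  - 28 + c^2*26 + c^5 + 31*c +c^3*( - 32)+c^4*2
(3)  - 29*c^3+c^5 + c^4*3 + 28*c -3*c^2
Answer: 2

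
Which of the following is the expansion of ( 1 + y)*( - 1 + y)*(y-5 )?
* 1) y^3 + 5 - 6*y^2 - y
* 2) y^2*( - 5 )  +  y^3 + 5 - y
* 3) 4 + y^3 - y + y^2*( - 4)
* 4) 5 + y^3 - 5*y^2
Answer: 2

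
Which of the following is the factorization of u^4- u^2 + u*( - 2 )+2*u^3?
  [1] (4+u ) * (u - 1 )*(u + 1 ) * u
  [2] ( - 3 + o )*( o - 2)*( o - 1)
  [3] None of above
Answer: 3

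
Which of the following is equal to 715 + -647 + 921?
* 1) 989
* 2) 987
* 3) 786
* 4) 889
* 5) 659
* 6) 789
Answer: 1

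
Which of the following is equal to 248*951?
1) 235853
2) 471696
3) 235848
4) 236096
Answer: 3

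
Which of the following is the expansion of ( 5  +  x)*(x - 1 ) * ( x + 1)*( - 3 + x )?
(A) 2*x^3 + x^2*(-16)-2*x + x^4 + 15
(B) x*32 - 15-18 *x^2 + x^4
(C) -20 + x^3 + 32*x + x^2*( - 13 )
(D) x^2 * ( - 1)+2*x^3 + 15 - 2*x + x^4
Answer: A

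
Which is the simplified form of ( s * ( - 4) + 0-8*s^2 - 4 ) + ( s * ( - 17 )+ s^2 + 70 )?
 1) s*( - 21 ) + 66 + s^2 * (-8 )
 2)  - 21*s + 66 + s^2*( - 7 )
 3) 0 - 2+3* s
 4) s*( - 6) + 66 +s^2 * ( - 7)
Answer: 2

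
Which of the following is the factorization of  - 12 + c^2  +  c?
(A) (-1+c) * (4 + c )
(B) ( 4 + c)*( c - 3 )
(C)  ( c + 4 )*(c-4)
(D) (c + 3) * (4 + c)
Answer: B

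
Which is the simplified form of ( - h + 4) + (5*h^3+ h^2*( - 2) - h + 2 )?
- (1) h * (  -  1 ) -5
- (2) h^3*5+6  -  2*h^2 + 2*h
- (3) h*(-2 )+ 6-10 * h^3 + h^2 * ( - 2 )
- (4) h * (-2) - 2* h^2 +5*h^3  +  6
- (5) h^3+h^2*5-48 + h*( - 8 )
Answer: 4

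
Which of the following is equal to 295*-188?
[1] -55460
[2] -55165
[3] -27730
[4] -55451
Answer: 1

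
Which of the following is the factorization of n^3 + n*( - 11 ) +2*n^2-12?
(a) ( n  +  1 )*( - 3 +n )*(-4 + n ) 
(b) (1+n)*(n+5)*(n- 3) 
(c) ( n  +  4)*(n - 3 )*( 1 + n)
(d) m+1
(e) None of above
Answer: c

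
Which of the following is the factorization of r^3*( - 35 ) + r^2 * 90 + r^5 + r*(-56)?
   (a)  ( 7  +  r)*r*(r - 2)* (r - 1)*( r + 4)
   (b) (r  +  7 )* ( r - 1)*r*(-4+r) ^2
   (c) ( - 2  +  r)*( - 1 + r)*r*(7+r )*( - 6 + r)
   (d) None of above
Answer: d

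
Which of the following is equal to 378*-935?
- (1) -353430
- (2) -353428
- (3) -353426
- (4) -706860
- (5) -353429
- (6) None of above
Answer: 1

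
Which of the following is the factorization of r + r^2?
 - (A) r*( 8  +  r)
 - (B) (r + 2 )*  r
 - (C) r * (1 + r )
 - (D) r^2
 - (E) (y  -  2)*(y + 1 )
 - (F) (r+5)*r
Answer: C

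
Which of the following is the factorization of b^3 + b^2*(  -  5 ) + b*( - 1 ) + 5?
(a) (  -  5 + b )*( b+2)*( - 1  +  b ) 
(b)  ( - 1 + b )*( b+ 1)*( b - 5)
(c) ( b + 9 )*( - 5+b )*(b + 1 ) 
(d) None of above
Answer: b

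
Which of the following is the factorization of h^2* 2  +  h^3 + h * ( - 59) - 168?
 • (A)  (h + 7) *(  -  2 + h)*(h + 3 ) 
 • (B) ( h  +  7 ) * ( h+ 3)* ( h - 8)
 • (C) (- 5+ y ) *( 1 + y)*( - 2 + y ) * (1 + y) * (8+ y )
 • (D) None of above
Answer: B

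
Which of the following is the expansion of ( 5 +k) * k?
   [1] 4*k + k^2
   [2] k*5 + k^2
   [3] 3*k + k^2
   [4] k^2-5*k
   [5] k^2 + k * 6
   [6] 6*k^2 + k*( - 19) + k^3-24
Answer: 2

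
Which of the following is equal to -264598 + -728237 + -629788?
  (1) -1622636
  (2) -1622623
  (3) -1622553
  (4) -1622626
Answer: 2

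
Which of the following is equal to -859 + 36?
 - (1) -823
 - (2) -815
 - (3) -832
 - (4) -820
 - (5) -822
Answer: 1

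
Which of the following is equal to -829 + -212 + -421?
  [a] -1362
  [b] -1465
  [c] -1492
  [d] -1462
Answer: d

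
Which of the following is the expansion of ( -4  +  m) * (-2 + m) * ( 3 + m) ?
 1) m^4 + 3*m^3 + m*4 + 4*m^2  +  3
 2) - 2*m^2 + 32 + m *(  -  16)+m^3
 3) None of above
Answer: 3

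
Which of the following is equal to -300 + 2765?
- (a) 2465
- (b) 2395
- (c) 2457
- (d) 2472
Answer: a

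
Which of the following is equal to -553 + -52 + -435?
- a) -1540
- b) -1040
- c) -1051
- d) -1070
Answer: b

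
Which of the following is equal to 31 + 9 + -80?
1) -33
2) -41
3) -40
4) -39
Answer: 3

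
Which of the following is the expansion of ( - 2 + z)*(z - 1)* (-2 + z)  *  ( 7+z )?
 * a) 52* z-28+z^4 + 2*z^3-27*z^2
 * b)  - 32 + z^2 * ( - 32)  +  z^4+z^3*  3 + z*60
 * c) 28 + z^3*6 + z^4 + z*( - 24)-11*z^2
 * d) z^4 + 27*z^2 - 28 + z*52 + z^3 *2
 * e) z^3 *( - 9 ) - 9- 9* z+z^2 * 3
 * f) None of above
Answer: a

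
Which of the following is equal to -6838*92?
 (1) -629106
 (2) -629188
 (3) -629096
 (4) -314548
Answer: 3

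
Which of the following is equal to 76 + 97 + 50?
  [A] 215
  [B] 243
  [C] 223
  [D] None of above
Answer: C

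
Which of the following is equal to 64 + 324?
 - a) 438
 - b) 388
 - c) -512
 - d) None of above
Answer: b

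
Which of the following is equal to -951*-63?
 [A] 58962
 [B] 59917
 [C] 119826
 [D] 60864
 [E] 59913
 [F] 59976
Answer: E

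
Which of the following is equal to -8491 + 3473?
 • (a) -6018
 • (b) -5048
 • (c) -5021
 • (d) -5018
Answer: d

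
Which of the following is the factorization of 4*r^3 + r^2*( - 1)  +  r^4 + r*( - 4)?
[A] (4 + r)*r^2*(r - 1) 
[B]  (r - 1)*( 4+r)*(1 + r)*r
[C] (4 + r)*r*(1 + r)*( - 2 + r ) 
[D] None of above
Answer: B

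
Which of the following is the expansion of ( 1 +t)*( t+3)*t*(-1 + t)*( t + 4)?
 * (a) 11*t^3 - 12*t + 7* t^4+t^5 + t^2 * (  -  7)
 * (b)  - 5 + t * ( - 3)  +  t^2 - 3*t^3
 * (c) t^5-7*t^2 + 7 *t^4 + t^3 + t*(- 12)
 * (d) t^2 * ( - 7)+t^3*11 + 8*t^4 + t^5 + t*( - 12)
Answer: a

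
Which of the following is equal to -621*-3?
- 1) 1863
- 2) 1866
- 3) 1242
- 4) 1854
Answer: 1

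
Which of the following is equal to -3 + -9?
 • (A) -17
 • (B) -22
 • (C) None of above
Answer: C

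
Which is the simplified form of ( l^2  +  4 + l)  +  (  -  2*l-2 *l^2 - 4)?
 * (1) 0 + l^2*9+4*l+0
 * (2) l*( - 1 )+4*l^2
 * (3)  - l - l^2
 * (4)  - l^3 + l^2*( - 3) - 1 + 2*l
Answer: 3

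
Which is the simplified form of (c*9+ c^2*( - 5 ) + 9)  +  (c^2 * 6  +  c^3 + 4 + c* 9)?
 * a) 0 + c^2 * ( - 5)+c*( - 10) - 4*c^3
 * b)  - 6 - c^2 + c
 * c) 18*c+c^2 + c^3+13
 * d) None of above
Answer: c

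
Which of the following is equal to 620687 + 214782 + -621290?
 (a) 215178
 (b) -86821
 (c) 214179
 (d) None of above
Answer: c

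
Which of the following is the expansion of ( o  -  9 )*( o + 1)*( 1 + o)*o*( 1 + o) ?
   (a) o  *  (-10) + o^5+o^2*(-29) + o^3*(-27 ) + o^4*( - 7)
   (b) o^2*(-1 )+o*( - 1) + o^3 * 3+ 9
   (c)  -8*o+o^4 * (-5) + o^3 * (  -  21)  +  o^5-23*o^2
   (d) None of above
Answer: d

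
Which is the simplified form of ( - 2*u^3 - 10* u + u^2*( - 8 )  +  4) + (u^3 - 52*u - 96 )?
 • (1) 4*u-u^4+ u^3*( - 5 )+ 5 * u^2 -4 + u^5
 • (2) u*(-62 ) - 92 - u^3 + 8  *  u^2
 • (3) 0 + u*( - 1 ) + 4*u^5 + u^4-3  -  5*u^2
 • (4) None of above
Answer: 4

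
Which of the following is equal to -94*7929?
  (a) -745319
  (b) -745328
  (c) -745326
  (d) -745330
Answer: c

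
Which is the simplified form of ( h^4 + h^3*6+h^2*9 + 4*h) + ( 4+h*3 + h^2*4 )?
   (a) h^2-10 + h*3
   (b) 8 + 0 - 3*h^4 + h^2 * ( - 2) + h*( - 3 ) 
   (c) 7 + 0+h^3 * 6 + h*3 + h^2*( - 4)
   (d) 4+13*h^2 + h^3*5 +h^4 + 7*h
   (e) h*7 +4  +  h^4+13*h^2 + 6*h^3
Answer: e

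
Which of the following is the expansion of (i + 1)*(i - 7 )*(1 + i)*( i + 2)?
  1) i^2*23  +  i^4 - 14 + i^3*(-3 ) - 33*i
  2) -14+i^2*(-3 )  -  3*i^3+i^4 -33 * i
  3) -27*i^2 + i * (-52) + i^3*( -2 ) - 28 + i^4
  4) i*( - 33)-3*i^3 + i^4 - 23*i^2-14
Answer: 4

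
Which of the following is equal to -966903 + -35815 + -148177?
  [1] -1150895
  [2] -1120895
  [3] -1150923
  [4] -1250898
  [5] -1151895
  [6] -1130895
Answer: 1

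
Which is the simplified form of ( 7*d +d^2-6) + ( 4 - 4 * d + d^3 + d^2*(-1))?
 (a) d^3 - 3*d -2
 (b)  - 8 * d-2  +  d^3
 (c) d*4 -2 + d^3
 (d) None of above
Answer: d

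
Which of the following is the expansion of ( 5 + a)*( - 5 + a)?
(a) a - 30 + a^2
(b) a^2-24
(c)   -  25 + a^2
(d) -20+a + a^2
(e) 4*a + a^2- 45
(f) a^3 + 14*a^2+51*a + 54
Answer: c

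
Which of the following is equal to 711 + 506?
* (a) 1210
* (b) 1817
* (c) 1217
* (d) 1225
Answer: c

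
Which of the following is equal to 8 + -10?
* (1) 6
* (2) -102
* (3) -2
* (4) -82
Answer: 3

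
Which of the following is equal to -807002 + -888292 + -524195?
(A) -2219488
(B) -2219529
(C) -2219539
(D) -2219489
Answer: D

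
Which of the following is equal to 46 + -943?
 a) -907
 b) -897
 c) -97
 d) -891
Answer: b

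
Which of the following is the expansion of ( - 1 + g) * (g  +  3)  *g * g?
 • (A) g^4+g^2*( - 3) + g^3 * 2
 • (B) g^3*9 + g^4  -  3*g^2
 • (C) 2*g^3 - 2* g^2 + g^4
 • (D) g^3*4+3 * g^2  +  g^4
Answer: A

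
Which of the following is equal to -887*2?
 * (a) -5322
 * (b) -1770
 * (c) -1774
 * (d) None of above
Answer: c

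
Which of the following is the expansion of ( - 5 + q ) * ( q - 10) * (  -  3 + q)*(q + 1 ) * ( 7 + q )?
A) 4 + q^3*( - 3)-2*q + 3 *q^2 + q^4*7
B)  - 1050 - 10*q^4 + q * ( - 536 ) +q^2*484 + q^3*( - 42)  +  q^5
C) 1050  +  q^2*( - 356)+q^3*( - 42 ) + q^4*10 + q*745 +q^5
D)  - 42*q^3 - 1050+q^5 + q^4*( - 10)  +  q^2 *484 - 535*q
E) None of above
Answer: D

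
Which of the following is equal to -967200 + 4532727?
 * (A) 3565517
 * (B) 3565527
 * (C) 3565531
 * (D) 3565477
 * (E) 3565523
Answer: B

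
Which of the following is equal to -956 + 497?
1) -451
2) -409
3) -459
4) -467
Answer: 3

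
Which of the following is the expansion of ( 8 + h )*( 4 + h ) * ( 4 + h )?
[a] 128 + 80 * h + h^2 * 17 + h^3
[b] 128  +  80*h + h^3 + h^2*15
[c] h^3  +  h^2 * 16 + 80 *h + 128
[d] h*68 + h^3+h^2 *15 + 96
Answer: c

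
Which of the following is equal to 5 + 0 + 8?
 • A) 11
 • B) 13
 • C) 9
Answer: B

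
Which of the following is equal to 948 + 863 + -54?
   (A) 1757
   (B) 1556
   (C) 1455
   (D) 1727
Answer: A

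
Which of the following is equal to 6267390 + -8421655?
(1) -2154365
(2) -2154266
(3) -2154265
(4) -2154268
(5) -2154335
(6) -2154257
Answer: 3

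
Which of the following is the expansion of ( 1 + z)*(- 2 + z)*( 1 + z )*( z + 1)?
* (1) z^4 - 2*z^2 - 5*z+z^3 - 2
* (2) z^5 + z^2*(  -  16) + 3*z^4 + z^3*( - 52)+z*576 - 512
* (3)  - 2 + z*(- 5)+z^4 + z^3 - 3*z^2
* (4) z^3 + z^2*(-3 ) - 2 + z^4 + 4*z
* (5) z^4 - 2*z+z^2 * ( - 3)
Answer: 3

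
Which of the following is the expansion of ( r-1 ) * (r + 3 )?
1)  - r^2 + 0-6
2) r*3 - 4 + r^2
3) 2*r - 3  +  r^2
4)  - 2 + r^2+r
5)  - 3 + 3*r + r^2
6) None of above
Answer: 3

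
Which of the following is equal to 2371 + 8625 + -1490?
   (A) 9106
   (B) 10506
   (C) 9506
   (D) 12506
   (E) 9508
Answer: C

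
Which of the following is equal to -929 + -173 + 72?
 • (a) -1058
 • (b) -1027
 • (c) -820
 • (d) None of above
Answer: d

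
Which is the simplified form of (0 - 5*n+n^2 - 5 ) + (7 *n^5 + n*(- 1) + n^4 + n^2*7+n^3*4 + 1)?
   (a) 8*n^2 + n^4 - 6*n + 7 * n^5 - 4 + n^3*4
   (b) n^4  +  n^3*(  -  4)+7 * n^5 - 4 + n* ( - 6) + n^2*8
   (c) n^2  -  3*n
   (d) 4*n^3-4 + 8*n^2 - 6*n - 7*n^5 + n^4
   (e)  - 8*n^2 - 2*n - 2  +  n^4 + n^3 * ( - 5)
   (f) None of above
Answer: a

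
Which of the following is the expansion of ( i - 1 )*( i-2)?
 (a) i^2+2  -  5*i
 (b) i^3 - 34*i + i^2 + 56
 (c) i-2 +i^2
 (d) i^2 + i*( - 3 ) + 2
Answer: d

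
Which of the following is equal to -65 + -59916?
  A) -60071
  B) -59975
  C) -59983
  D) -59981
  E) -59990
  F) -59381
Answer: D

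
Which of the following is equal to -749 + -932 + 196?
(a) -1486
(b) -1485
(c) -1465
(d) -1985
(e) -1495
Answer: b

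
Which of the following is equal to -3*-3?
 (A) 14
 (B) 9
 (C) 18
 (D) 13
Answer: B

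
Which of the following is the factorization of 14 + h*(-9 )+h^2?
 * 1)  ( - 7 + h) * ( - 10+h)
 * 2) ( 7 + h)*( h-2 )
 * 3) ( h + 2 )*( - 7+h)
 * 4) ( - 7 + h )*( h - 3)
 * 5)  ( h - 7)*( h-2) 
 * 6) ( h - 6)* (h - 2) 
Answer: 5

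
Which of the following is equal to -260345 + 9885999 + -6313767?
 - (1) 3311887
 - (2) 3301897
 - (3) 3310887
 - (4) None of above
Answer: 1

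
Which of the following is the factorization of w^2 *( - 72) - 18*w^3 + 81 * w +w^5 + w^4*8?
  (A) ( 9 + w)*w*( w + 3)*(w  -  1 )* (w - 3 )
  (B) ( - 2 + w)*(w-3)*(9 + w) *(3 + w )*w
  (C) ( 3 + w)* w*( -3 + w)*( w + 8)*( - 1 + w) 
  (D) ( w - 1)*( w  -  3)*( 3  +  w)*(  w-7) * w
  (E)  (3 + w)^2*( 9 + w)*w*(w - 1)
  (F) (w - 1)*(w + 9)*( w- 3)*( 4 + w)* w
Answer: A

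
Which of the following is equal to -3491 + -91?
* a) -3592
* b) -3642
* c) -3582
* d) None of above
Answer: c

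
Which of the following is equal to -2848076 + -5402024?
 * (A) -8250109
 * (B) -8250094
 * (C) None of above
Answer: C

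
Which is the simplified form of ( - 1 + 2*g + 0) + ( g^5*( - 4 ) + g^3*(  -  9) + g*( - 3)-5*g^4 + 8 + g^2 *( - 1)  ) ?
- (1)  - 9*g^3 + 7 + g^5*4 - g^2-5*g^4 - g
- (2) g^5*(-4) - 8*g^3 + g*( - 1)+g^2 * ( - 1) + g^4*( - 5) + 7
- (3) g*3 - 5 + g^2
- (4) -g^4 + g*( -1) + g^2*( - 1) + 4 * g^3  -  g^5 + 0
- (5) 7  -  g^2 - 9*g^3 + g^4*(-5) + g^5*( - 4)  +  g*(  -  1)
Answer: 5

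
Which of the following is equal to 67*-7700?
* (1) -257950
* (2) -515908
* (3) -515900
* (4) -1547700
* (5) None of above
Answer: 3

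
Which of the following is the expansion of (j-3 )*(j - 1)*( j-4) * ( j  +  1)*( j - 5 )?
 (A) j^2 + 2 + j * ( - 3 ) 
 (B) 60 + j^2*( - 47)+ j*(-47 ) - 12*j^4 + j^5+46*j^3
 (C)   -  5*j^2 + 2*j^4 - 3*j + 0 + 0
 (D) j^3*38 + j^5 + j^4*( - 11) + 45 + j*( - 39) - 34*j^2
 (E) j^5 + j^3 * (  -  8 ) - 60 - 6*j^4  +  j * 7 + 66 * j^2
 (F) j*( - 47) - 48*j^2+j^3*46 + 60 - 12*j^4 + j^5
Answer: F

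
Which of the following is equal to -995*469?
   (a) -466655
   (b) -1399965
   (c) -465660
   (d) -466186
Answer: a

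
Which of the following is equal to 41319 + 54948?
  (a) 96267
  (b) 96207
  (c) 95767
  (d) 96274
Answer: a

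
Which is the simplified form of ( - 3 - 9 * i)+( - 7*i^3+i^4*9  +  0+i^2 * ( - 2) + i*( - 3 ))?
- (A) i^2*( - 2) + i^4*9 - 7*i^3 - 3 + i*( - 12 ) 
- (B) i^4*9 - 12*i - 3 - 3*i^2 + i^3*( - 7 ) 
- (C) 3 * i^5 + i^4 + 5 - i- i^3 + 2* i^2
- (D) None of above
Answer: A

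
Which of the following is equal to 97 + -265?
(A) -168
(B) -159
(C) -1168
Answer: A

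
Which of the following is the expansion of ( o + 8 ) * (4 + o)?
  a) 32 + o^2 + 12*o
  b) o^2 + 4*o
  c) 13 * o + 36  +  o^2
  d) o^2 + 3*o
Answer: a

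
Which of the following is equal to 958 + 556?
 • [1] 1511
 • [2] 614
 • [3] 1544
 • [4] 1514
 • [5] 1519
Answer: 4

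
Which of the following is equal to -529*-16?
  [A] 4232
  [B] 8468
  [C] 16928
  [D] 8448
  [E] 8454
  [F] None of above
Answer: F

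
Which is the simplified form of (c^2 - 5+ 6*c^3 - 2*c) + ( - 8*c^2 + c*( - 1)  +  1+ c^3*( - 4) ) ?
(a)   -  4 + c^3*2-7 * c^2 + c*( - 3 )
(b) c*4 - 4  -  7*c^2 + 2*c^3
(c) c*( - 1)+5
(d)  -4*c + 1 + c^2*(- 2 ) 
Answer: a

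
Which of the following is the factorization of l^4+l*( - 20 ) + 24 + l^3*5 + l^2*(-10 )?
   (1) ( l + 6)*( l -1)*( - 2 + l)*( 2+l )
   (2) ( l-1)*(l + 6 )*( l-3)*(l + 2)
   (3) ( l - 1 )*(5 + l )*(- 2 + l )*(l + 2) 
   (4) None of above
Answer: 1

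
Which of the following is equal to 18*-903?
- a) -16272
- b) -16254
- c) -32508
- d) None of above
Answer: b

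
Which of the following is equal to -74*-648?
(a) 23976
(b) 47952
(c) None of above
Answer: b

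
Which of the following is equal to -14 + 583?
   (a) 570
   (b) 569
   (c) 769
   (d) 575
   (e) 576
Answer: b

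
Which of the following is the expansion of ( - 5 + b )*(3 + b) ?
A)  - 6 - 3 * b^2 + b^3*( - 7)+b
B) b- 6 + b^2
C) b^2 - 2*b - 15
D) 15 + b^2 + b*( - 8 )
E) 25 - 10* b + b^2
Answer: C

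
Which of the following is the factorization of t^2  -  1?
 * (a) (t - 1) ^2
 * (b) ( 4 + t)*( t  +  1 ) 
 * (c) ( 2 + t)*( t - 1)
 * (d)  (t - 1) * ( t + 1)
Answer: d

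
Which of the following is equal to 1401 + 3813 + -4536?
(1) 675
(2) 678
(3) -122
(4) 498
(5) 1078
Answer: 2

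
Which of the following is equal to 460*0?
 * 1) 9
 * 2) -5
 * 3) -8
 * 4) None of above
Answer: 4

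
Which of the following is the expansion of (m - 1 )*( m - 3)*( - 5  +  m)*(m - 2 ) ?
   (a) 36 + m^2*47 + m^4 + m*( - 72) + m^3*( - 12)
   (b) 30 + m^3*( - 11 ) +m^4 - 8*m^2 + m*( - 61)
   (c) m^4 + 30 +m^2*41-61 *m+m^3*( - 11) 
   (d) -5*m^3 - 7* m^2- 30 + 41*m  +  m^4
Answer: c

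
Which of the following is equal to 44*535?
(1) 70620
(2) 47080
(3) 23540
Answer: 3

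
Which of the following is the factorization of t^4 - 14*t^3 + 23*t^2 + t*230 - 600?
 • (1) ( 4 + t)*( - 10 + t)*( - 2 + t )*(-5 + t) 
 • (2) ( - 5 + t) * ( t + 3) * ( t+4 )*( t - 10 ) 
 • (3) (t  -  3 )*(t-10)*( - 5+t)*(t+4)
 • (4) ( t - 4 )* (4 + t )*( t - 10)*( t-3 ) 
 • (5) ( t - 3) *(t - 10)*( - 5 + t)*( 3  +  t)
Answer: 3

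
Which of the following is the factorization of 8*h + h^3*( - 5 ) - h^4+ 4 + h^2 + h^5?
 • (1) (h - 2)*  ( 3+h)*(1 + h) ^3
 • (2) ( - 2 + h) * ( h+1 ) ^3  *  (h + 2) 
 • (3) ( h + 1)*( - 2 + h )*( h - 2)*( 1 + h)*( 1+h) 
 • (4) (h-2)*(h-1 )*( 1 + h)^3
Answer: 3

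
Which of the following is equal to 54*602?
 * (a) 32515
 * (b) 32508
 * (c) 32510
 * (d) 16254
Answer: b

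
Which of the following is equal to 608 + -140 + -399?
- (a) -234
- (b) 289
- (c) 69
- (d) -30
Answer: c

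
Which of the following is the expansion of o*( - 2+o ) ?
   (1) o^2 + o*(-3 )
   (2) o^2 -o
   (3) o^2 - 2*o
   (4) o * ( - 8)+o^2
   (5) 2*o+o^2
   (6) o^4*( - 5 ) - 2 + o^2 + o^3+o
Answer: 3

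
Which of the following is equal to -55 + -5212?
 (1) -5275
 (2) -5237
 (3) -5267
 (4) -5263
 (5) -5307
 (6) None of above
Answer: 3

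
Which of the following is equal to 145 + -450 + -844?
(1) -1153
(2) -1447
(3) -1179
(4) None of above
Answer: 4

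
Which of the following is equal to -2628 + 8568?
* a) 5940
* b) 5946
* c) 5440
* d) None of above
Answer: a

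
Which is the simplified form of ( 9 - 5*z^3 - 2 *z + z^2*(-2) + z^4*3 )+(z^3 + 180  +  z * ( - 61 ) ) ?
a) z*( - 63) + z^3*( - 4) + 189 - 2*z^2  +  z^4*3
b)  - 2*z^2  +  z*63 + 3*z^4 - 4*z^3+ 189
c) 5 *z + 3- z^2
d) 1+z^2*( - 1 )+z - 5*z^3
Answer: a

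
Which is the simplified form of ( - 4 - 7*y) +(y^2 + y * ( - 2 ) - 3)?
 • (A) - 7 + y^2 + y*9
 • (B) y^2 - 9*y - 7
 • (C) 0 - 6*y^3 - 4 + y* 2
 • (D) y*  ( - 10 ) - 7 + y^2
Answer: B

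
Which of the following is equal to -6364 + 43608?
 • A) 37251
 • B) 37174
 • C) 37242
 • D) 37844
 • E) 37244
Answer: E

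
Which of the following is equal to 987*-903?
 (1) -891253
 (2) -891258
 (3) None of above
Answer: 3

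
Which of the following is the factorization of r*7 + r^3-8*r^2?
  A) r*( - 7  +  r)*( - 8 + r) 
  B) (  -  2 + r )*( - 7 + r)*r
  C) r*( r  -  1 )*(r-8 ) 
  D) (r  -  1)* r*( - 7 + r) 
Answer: D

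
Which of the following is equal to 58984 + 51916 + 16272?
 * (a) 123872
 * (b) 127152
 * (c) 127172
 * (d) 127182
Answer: c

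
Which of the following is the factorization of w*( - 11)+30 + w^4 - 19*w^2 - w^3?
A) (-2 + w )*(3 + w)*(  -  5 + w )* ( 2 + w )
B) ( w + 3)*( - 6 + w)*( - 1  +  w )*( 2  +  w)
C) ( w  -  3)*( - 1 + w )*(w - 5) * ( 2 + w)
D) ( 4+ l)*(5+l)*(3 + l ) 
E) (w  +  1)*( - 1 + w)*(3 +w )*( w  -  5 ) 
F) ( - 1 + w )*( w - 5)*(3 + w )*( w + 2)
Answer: F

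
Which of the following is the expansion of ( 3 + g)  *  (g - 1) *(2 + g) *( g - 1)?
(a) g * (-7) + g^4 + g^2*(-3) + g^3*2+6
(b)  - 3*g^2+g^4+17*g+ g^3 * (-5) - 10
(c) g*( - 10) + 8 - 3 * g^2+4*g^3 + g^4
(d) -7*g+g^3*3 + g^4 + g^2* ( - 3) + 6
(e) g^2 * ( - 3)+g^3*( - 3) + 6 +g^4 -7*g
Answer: d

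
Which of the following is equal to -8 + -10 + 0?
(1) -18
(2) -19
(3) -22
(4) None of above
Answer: 1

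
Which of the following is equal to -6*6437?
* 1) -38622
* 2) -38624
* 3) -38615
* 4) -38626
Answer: 1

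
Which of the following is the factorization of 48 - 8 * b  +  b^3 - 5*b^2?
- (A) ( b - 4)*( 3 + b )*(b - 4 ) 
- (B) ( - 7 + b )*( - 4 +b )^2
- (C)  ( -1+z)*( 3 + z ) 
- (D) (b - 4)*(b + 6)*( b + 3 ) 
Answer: A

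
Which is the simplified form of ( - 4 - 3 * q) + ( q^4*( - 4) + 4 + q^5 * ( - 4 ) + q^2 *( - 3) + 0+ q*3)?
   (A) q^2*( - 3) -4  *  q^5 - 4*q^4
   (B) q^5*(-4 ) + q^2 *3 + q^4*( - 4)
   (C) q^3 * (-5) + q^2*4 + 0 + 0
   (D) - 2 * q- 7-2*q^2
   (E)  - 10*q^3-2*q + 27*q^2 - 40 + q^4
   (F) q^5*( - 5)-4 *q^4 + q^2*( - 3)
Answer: A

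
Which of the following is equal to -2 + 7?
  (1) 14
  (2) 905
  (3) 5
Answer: 3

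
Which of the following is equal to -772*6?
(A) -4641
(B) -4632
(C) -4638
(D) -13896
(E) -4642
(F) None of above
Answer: B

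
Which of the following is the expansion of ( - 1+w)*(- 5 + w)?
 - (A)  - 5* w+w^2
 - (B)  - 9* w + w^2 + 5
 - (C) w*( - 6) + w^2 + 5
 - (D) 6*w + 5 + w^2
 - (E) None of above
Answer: C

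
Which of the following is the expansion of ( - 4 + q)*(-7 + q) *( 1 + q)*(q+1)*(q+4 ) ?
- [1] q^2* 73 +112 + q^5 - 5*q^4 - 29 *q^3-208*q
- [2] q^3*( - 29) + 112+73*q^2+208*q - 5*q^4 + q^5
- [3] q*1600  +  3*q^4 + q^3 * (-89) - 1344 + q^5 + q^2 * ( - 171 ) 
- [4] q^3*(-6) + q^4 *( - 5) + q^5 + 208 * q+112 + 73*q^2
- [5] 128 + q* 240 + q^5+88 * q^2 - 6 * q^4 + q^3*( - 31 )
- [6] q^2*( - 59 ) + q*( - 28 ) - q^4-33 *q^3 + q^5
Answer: 2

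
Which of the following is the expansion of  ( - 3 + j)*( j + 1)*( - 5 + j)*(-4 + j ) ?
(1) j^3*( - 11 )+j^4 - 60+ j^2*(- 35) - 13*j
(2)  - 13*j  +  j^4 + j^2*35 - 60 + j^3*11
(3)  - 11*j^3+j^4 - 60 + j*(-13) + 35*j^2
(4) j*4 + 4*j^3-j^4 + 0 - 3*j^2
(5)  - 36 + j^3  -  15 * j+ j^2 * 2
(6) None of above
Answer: 3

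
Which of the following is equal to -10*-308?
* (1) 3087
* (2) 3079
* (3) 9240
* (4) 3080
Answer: 4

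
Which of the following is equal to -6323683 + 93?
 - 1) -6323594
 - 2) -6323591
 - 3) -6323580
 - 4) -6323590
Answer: 4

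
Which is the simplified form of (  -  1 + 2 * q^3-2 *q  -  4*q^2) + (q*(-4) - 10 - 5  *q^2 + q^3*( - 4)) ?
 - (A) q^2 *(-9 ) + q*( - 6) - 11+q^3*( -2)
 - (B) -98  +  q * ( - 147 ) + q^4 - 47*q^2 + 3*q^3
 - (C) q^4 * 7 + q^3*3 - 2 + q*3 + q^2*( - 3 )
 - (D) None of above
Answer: A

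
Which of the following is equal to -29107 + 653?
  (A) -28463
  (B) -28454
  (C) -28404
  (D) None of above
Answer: B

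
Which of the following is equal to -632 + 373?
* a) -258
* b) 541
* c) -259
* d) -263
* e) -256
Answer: c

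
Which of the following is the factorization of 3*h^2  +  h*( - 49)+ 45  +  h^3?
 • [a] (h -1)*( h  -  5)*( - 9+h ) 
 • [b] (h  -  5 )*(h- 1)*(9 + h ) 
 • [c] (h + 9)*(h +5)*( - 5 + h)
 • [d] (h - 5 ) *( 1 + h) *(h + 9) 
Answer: b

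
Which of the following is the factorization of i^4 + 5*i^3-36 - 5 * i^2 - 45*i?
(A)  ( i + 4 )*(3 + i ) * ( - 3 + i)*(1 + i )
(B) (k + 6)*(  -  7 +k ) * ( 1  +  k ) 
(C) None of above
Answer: A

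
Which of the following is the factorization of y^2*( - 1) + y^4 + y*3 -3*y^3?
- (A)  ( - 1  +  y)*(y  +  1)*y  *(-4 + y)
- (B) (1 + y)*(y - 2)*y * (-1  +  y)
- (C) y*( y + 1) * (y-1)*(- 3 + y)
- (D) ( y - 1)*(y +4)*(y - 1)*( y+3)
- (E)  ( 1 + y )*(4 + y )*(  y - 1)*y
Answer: C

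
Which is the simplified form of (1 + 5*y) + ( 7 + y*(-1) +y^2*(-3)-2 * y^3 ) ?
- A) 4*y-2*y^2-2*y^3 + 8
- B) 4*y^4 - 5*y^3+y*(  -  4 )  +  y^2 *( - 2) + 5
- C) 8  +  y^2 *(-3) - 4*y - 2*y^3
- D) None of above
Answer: D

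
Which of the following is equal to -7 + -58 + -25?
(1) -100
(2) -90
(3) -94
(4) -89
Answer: 2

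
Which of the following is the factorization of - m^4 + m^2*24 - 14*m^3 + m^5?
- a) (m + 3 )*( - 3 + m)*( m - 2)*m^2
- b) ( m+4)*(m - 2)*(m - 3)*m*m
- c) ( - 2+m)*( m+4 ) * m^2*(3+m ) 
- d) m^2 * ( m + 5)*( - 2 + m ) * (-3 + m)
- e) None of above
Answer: b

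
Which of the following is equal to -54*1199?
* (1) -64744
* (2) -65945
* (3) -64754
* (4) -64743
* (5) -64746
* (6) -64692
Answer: 5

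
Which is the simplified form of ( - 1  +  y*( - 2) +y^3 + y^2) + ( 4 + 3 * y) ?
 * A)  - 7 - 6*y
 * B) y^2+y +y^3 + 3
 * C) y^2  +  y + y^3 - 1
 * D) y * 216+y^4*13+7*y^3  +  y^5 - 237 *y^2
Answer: B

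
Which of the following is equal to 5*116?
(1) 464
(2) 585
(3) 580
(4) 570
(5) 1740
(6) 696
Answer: 3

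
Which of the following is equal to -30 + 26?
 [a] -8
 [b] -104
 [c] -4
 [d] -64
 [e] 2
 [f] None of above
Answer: c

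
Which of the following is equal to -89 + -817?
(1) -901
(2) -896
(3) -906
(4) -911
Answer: 3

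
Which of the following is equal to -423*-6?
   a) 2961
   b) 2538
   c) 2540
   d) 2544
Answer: b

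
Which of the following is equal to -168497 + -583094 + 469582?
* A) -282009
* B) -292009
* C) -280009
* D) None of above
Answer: A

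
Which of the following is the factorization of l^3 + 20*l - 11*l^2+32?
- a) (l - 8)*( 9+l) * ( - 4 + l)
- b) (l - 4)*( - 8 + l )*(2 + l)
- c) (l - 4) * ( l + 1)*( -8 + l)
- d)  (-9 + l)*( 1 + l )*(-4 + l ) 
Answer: c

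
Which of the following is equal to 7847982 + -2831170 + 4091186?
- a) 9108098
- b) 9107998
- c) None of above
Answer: b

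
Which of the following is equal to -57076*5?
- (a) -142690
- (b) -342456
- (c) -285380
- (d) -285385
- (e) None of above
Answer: c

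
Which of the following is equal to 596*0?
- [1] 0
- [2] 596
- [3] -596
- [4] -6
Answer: 1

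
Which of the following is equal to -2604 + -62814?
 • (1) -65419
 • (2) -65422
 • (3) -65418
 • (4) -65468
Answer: 3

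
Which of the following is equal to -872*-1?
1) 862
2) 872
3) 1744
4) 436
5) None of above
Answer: 2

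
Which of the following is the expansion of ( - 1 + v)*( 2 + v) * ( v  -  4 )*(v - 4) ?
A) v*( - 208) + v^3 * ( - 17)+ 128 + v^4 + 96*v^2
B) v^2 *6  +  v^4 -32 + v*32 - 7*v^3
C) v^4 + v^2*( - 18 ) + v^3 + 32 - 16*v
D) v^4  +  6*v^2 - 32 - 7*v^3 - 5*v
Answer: B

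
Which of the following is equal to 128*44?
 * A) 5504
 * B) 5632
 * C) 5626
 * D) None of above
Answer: B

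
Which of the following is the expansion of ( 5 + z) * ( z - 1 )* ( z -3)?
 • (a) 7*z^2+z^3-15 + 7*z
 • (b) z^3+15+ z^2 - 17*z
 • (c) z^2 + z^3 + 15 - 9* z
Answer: b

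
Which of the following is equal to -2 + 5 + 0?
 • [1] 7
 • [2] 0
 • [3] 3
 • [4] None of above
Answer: 3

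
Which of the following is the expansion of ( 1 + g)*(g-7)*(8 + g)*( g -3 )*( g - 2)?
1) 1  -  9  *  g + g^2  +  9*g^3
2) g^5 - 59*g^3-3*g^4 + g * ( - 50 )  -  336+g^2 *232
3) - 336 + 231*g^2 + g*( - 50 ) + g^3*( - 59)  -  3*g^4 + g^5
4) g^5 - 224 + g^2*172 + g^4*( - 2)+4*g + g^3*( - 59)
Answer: 3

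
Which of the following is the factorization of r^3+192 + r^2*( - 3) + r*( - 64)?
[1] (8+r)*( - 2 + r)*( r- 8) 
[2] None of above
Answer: 2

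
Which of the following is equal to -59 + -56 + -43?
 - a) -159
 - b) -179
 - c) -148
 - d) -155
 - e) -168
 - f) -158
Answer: f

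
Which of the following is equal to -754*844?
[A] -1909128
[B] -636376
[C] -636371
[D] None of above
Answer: B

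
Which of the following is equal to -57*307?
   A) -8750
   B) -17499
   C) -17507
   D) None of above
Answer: B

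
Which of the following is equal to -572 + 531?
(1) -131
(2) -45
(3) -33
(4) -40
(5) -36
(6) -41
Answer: 6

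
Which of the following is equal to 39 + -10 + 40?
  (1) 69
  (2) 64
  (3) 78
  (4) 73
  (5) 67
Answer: 1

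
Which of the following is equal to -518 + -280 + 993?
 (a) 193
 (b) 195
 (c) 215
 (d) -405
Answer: b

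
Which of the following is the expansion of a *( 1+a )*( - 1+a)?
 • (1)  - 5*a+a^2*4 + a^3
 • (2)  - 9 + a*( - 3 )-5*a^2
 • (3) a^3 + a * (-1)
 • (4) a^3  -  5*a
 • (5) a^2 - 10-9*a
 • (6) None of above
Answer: 3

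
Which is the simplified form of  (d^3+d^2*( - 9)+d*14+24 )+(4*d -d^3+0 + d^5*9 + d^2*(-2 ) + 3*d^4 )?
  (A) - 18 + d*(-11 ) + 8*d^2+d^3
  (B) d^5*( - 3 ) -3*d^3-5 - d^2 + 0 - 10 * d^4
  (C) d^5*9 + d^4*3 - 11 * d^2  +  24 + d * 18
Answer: C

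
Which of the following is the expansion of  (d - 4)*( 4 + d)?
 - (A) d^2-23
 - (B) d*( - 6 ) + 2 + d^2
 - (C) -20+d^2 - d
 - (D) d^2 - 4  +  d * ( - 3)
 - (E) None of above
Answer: E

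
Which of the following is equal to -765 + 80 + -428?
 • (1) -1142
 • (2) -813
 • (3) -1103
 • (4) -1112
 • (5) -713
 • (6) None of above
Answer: 6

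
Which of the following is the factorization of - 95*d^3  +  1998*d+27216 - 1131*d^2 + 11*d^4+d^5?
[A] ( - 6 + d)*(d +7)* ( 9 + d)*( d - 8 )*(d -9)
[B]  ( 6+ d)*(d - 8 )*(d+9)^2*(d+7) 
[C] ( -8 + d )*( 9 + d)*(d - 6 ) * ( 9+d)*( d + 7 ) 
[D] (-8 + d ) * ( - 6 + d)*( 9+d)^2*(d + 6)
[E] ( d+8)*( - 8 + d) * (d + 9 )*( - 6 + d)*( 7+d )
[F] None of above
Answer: C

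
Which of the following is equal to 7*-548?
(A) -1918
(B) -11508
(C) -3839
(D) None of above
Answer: D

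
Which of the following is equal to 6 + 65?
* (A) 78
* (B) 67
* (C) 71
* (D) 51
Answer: C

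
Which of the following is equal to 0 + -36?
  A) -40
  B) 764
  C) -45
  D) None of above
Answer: D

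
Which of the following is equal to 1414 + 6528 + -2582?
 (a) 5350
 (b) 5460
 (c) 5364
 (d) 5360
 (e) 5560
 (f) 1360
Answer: d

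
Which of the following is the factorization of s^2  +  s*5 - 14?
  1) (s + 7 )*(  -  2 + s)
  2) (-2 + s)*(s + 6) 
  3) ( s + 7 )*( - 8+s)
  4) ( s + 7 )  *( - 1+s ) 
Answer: 1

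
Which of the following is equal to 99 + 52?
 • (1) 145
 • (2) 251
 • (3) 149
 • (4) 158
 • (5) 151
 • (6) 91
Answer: 5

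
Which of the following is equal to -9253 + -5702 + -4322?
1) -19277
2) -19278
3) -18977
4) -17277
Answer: 1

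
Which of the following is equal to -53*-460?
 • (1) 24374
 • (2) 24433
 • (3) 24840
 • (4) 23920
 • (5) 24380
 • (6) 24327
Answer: 5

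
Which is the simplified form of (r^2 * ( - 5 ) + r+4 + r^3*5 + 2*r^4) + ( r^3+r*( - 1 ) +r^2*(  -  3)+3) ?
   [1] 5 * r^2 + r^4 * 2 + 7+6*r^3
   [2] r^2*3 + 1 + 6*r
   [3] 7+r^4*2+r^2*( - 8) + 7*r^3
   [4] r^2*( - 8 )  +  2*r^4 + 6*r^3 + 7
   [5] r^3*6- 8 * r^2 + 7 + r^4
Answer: 4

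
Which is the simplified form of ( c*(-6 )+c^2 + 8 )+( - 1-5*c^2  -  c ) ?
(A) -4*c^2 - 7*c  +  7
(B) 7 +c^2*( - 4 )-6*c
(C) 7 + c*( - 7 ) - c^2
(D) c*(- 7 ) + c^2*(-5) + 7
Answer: A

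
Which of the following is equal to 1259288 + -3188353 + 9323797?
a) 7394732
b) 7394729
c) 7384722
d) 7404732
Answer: a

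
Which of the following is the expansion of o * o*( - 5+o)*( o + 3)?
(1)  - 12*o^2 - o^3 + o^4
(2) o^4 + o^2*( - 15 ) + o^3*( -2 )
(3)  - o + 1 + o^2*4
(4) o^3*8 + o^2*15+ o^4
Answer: 2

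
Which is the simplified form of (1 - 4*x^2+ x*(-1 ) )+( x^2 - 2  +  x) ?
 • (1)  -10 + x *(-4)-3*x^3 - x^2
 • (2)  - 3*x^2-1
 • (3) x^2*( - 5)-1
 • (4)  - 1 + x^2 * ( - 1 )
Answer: 2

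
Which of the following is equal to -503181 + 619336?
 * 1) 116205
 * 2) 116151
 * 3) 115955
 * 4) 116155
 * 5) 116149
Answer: 4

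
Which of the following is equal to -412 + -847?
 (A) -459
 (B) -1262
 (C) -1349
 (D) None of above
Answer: D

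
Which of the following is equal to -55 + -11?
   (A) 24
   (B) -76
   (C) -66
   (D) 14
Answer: C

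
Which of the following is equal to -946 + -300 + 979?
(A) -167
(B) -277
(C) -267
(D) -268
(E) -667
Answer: C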